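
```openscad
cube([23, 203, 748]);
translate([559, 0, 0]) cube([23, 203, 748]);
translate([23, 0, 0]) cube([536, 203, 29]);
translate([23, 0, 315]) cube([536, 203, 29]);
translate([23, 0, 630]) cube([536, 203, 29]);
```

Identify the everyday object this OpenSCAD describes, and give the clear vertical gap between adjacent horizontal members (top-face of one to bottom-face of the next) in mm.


A bookshelf. The clear shelf gap is 286 mm.

Two tall side panels with 3 horizontal boards between them — a bookshelf. The first two shelf undersides are at z = 0 and z = 315; with shelf thickness 29, the clear gap is 315 − 0 − 29 = 286 mm.


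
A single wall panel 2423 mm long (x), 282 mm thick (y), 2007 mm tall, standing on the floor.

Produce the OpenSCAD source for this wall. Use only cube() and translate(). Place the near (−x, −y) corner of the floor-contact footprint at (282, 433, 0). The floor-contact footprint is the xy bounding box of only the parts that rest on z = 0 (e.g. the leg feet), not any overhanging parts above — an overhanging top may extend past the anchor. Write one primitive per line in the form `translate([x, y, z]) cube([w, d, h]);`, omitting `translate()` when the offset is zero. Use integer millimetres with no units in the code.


translate([282, 433, 0]) cube([2423, 282, 2007]);


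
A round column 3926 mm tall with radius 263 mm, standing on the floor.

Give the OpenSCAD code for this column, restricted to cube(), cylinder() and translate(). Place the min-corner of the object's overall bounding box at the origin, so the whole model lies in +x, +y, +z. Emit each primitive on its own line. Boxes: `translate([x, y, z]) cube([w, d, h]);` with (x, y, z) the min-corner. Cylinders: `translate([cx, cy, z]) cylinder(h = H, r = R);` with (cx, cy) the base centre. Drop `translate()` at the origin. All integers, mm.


translate([263, 263, 0]) cylinder(h = 3926, r = 263);


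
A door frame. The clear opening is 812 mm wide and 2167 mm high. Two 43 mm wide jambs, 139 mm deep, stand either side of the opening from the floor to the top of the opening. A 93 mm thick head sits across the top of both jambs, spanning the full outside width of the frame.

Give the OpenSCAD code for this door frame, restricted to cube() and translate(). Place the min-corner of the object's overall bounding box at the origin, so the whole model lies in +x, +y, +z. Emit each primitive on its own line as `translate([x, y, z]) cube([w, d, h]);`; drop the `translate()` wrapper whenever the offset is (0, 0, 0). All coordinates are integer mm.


cube([43, 139, 2167]);
translate([855, 0, 0]) cube([43, 139, 2167]);
translate([0, 0, 2167]) cube([898, 139, 93]);


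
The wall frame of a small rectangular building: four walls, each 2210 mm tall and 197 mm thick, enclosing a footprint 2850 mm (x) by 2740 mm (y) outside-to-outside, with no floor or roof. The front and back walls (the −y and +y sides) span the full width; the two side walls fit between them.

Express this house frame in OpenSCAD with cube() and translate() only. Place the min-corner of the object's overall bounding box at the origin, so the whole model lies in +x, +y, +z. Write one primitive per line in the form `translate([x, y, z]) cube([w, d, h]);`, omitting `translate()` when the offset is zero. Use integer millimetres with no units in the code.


cube([2850, 197, 2210]);
translate([0, 2543, 0]) cube([2850, 197, 2210]);
translate([0, 197, 0]) cube([197, 2346, 2210]);
translate([2653, 197, 0]) cube([197, 2346, 2210]);


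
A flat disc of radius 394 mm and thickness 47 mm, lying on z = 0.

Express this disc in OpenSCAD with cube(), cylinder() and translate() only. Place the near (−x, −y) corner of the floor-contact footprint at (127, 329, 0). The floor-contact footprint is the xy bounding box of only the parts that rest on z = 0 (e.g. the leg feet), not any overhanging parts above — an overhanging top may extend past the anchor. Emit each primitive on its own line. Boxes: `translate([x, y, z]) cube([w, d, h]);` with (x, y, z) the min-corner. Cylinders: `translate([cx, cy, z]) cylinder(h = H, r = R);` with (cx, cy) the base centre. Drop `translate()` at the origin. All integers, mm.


translate([521, 723, 0]) cylinder(h = 47, r = 394);


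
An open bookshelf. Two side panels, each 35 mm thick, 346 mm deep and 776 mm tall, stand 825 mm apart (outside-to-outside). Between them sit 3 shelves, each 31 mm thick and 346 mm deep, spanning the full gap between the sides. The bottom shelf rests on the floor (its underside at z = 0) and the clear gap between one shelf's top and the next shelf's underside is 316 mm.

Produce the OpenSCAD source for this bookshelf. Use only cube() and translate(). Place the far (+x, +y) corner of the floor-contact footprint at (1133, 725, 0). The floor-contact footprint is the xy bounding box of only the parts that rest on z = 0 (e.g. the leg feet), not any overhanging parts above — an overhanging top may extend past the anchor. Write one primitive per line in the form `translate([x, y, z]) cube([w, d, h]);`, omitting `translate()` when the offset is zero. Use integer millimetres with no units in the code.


translate([308, 379, 0]) cube([35, 346, 776]);
translate([1098, 379, 0]) cube([35, 346, 776]);
translate([343, 379, 0]) cube([755, 346, 31]);
translate([343, 379, 347]) cube([755, 346, 31]);
translate([343, 379, 694]) cube([755, 346, 31]);


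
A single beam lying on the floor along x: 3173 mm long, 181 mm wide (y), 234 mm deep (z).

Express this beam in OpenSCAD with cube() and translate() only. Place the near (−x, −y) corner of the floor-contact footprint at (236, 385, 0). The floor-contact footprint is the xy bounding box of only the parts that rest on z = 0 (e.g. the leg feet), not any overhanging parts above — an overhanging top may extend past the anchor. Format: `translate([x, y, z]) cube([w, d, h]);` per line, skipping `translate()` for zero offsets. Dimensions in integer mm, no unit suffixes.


translate([236, 385, 0]) cube([3173, 181, 234]);


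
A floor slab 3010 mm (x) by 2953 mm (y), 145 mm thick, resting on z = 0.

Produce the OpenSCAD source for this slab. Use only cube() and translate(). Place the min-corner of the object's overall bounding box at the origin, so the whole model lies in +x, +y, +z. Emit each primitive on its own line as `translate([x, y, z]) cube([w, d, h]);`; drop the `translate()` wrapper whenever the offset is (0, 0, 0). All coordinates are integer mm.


cube([3010, 2953, 145]);


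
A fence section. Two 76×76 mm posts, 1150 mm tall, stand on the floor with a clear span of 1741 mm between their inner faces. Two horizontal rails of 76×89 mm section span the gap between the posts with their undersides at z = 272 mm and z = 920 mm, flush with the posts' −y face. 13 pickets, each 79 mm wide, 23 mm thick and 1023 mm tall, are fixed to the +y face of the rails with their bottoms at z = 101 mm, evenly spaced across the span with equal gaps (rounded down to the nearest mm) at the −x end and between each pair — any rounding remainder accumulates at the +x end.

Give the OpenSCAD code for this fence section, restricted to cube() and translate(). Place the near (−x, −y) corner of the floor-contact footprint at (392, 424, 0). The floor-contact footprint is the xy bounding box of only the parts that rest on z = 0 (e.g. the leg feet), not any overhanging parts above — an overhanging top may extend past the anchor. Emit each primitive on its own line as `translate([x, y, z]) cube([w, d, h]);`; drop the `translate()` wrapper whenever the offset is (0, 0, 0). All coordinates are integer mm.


translate([392, 424, 0]) cube([76, 76, 1150]);
translate([2209, 424, 0]) cube([76, 76, 1150]);
translate([468, 424, 272]) cube([1741, 76, 89]);
translate([468, 424, 920]) cube([1741, 76, 89]);
translate([519, 500, 101]) cube([79, 23, 1023]);
translate([649, 500, 101]) cube([79, 23, 1023]);
translate([779, 500, 101]) cube([79, 23, 1023]);
translate([909, 500, 101]) cube([79, 23, 1023]);
translate([1039, 500, 101]) cube([79, 23, 1023]);
translate([1169, 500, 101]) cube([79, 23, 1023]);
translate([1299, 500, 101]) cube([79, 23, 1023]);
translate([1429, 500, 101]) cube([79, 23, 1023]);
translate([1559, 500, 101]) cube([79, 23, 1023]);
translate([1689, 500, 101]) cube([79, 23, 1023]);
translate([1819, 500, 101]) cube([79, 23, 1023]);
translate([1949, 500, 101]) cube([79, 23, 1023]);
translate([2079, 500, 101]) cube([79, 23, 1023]);


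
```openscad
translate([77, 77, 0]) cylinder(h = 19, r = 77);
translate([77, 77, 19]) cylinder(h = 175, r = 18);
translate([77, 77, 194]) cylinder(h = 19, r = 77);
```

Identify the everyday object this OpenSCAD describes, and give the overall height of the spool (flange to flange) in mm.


A spool. The overall height is 213 mm.

Three coaxial cylinders, large–small–large — a spool. Two 19 mm flanges and a 175 mm core give 19 + 175 + 19 = 213 mm.


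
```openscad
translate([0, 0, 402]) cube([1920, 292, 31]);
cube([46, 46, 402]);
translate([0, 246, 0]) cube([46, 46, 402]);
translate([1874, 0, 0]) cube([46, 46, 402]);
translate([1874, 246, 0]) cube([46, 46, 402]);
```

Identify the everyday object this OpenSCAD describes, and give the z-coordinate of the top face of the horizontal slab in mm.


A bench. The seat-top height is 433 mm.

A long slab on four corner posts — a bench. The slab sits at z = 402 with thickness 31, so the top is 402 + 31 = 433 mm.


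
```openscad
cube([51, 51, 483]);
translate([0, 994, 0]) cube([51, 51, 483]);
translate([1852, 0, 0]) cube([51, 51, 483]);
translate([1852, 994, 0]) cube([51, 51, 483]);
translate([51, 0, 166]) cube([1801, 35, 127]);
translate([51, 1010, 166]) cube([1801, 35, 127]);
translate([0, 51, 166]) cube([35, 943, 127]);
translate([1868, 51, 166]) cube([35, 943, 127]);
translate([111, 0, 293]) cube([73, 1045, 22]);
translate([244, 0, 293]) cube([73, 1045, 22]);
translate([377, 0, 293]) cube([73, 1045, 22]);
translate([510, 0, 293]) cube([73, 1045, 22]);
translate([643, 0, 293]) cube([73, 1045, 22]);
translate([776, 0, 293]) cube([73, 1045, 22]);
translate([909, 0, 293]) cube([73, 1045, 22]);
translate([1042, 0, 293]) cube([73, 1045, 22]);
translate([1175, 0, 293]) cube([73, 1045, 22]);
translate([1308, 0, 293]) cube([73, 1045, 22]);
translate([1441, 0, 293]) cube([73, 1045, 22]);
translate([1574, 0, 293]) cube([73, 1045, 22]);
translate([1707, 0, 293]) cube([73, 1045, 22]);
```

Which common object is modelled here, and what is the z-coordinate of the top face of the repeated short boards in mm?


A bed frame. The slat-top height is 315 mm.

Four posts, four rails, and a row of slats — a bed frame. Slats sit on the rails at z = 166 + 127 = 293; with slat thickness 22, the top is 315 mm.


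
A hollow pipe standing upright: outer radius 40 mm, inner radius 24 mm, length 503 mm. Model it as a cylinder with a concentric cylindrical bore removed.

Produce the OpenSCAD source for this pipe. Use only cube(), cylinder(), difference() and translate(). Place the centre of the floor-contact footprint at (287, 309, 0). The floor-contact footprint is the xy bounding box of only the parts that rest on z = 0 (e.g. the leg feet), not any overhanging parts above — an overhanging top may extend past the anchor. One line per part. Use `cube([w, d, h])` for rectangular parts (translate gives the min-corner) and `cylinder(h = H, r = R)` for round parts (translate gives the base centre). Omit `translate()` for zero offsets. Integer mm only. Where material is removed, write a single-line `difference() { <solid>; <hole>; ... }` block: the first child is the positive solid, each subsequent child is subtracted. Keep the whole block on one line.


difference() { translate([287, 309, 0]) cylinder(h = 503, r = 40); translate([287, 309, 0]) cylinder(h = 503, r = 24); }


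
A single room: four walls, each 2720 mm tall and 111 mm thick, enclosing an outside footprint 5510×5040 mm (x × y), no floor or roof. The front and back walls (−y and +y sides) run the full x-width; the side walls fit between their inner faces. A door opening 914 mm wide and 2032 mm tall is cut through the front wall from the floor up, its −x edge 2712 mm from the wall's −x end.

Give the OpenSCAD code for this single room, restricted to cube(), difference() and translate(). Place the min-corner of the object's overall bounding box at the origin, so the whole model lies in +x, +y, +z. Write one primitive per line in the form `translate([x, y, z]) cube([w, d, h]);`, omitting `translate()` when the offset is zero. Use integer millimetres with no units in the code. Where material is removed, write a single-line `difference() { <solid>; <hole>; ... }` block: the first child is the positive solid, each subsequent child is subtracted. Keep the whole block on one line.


difference() { cube([5510, 111, 2720]); translate([2712, 0, 0]) cube([914, 111, 2032]); }
translate([0, 4929, 0]) cube([5510, 111, 2720]);
translate([0, 111, 0]) cube([111, 4818, 2720]);
translate([5399, 111, 0]) cube([111, 4818, 2720]);


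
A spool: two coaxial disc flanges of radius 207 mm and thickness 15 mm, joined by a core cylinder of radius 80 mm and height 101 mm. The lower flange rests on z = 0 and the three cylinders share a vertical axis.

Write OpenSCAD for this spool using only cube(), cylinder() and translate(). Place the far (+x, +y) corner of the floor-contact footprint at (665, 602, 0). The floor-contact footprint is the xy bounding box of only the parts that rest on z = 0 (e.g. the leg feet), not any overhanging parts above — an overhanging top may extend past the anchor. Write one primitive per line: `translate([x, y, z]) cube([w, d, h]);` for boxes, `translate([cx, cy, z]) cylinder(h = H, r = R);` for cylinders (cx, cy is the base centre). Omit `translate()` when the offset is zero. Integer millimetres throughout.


translate([458, 395, 0]) cylinder(h = 15, r = 207);
translate([458, 395, 15]) cylinder(h = 101, r = 80);
translate([458, 395, 116]) cylinder(h = 15, r = 207);


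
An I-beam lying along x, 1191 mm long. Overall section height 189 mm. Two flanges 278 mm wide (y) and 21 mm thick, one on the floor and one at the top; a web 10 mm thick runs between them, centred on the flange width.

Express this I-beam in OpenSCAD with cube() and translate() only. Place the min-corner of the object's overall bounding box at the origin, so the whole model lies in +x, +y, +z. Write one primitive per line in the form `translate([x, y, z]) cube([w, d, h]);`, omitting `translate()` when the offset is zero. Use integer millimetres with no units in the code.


cube([1191, 278, 21]);
translate([0, 134, 21]) cube([1191, 10, 147]);
translate([0, 0, 168]) cube([1191, 278, 21]);


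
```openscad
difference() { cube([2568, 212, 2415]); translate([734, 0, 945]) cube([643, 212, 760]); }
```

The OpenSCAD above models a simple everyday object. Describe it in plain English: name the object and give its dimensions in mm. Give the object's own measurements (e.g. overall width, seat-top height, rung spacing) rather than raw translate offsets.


A wall 2568 mm long (x), 212 mm thick (y), 2415 mm tall, with a rectangular window opening cut through it. The opening is 643 mm wide and 760 mm tall; its sill is at z = 945 mm and its near (−x) edge is 734 mm from the wall's −x end. The opening passes through the full wall thickness.


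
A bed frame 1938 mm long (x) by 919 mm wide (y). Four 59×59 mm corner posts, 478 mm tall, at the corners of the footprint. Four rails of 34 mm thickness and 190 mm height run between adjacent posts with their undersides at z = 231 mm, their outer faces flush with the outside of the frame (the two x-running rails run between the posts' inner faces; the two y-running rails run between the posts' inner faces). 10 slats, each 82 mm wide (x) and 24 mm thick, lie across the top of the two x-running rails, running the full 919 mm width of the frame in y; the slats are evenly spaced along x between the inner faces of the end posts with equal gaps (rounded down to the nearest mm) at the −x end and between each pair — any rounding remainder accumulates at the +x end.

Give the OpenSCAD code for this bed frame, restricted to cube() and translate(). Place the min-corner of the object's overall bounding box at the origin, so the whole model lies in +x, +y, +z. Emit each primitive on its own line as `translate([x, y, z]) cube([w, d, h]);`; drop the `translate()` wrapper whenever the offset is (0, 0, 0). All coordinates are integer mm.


// slat z = rail_z + rail_h = 231 + 190 = 421
// slat gap = ⌊(1820 − 10·82) / 11⌋ = 90
cube([59, 59, 478]);
translate([0, 860, 0]) cube([59, 59, 478]);
translate([1879, 0, 0]) cube([59, 59, 478]);
translate([1879, 860, 0]) cube([59, 59, 478]);
translate([59, 0, 231]) cube([1820, 34, 190]);
translate([59, 885, 231]) cube([1820, 34, 190]);
translate([0, 59, 231]) cube([34, 801, 190]);
translate([1904, 59, 231]) cube([34, 801, 190]);
translate([149, 0, 421]) cube([82, 919, 24]);
translate([321, 0, 421]) cube([82, 919, 24]);
translate([493, 0, 421]) cube([82, 919, 24]);
translate([665, 0, 421]) cube([82, 919, 24]);
translate([837, 0, 421]) cube([82, 919, 24]);
translate([1009, 0, 421]) cube([82, 919, 24]);
translate([1181, 0, 421]) cube([82, 919, 24]);
translate([1353, 0, 421]) cube([82, 919, 24]);
translate([1525, 0, 421]) cube([82, 919, 24]);
translate([1697, 0, 421]) cube([82, 919, 24]);


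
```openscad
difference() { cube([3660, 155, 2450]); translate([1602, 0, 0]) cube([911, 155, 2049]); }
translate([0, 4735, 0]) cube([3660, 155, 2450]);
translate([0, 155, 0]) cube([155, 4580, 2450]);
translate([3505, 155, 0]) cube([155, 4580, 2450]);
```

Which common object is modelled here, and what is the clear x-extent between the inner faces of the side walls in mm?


A single room. The interior width is 3350 mm.

Four walls enclosing a rectangle with a door in the front wall — a room. Outside width 3660 minus two 155 mm walls gives 3350 mm.


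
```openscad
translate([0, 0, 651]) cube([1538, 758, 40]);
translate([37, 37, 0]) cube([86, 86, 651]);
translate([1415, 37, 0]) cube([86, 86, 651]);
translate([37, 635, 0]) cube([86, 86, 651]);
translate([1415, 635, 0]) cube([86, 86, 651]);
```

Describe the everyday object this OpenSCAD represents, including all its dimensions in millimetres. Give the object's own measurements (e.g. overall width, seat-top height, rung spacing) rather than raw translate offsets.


A rectangular dining table. The top is 1538×758×40 mm with its upper surface at z = 691 mm. It stands on four 86×86 mm square legs, each inset 37 mm from the nearest pair of top edges, running from the floor to the underside of the top.


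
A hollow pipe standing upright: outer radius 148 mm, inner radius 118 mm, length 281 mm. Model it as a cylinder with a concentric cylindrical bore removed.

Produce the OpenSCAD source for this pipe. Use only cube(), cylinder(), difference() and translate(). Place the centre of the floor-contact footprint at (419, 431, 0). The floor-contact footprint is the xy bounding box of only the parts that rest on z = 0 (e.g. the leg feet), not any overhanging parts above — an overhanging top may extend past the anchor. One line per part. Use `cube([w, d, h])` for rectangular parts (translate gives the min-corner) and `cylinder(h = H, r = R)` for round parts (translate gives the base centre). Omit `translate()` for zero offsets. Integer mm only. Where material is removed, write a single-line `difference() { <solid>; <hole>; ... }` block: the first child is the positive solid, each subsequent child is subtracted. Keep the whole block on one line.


difference() { translate([419, 431, 0]) cylinder(h = 281, r = 148); translate([419, 431, 0]) cylinder(h = 281, r = 118); }


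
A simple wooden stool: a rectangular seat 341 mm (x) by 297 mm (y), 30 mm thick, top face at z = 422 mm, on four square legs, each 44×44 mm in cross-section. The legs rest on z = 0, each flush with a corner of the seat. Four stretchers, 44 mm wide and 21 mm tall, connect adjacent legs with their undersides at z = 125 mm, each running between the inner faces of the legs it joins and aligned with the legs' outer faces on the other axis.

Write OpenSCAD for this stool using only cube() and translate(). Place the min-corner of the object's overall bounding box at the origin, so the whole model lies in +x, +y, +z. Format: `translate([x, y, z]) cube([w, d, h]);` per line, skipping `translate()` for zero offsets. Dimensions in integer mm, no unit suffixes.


translate([0, 0, 392]) cube([341, 297, 30]);
cube([44, 44, 392]);
translate([297, 0, 0]) cube([44, 44, 392]);
translate([0, 253, 0]) cube([44, 44, 392]);
translate([297, 253, 0]) cube([44, 44, 392]);
translate([44, 0, 125]) cube([253, 44, 21]);
translate([44, 253, 125]) cube([253, 44, 21]);
translate([0, 44, 125]) cube([44, 209, 21]);
translate([297, 44, 125]) cube([44, 209, 21]);


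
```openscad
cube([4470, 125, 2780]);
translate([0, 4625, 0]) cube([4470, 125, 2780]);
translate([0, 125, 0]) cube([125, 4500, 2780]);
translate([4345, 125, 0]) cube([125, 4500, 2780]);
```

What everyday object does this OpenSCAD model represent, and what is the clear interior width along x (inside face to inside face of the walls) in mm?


A house (or room) frame. The interior width is 4220 mm.

Four 2780 mm walls enclosing a rectangle with no floor or roof — a room or house frame. Outside width is 4470 mm and wall thickness is 125 mm, so the interior width is 4470 − 2 × 125 = 4220 mm.


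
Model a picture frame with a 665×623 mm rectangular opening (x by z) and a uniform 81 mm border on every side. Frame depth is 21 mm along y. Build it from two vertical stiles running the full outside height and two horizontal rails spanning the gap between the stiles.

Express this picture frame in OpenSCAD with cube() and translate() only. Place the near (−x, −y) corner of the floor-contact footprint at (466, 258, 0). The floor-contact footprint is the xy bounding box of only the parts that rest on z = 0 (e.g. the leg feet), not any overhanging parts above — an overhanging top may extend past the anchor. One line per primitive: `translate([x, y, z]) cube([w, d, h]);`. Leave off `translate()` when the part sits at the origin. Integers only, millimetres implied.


translate([466, 258, 0]) cube([81, 21, 785]);
translate([1212, 258, 0]) cube([81, 21, 785]);
translate([547, 258, 0]) cube([665, 21, 81]);
translate([547, 258, 704]) cube([665, 21, 81]);


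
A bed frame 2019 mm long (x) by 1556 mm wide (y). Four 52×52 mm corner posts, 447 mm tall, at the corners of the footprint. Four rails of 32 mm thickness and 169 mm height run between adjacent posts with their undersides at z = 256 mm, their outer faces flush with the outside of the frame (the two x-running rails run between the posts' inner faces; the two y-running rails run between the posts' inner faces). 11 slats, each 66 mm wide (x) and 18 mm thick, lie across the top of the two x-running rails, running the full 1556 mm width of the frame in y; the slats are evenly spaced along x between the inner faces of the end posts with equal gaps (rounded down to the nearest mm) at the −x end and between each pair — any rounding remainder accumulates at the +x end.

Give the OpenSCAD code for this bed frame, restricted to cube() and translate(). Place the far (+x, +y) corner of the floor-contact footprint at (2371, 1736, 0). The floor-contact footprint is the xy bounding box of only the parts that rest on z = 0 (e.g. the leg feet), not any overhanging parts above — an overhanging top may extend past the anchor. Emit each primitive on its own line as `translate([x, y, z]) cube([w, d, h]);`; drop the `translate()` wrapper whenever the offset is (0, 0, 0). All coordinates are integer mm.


// slat z = rail_z + rail_h = 256 + 169 = 425
// slat gap = ⌊(1915 − 11·66) / 12⌋ = 99
translate([352, 180, 0]) cube([52, 52, 447]);
translate([352, 1684, 0]) cube([52, 52, 447]);
translate([2319, 180, 0]) cube([52, 52, 447]);
translate([2319, 1684, 0]) cube([52, 52, 447]);
translate([404, 180, 256]) cube([1915, 32, 169]);
translate([404, 1704, 256]) cube([1915, 32, 169]);
translate([352, 232, 256]) cube([32, 1452, 169]);
translate([2339, 232, 256]) cube([32, 1452, 169]);
translate([503, 180, 425]) cube([66, 1556, 18]);
translate([668, 180, 425]) cube([66, 1556, 18]);
translate([833, 180, 425]) cube([66, 1556, 18]);
translate([998, 180, 425]) cube([66, 1556, 18]);
translate([1163, 180, 425]) cube([66, 1556, 18]);
translate([1328, 180, 425]) cube([66, 1556, 18]);
translate([1493, 180, 425]) cube([66, 1556, 18]);
translate([1658, 180, 425]) cube([66, 1556, 18]);
translate([1823, 180, 425]) cube([66, 1556, 18]);
translate([1988, 180, 425]) cube([66, 1556, 18]);
translate([2153, 180, 425]) cube([66, 1556, 18]);


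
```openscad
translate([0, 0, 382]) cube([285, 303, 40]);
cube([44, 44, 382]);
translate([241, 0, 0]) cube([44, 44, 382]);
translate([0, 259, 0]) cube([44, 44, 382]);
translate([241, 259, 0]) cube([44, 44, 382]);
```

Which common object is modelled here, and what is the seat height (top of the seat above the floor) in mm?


A stool. The seat height is 422 mm.

A 285×303×40 slab at z = 382 on four corner posts — a stool. The seat top is 382 + 40 = 422 mm.


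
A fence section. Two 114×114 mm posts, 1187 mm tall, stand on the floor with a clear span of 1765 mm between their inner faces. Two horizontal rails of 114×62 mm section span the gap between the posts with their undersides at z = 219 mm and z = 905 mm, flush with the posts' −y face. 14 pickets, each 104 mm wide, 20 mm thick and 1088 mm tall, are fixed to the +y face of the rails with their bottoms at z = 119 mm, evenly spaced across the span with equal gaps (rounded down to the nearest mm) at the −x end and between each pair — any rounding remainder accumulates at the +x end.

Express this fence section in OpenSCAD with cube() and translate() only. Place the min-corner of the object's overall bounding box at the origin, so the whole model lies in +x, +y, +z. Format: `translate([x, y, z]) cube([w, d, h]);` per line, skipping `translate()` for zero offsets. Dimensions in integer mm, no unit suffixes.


cube([114, 114, 1187]);
translate([1879, 0, 0]) cube([114, 114, 1187]);
translate([114, 0, 219]) cube([1765, 114, 62]);
translate([114, 0, 905]) cube([1765, 114, 62]);
translate([134, 114, 119]) cube([104, 20, 1088]);
translate([258, 114, 119]) cube([104, 20, 1088]);
translate([382, 114, 119]) cube([104, 20, 1088]);
translate([506, 114, 119]) cube([104, 20, 1088]);
translate([630, 114, 119]) cube([104, 20, 1088]);
translate([754, 114, 119]) cube([104, 20, 1088]);
translate([878, 114, 119]) cube([104, 20, 1088]);
translate([1002, 114, 119]) cube([104, 20, 1088]);
translate([1126, 114, 119]) cube([104, 20, 1088]);
translate([1250, 114, 119]) cube([104, 20, 1088]);
translate([1374, 114, 119]) cube([104, 20, 1088]);
translate([1498, 114, 119]) cube([104, 20, 1088]);
translate([1622, 114, 119]) cube([104, 20, 1088]);
translate([1746, 114, 119]) cube([104, 20, 1088]);


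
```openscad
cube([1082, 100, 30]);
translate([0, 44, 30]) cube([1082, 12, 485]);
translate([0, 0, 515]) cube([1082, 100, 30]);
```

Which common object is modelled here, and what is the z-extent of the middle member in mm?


An I-beam. The web height is 485 mm.

Two wide flanges with a thin centred web — an I-beam. Overall 545 mm minus two 30 mm flanges gives a web of 545 − 2·30 = 485 mm.


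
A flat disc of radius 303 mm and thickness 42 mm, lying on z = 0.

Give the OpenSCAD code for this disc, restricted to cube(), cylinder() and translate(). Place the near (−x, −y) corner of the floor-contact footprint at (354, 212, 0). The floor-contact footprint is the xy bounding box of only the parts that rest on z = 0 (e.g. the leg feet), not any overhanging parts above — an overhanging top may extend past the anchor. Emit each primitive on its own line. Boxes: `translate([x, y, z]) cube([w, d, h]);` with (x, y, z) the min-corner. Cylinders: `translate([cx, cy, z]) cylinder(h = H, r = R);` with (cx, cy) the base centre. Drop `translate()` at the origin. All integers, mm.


translate([657, 515, 0]) cylinder(h = 42, r = 303);


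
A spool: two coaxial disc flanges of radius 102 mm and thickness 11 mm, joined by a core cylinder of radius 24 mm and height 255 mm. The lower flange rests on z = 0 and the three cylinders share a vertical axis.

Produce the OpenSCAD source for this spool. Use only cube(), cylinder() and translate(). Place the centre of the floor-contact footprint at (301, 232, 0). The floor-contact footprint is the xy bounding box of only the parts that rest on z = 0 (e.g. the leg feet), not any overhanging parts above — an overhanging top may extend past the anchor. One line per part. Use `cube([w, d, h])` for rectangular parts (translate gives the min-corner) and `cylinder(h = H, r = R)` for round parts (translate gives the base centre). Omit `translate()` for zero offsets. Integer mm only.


translate([301, 232, 0]) cylinder(h = 11, r = 102);
translate([301, 232, 11]) cylinder(h = 255, r = 24);
translate([301, 232, 266]) cylinder(h = 11, r = 102);


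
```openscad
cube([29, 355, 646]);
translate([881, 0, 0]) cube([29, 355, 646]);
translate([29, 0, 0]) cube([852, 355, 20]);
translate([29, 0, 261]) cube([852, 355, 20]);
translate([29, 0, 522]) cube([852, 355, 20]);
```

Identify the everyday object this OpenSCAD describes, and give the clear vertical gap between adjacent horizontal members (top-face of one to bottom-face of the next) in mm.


A bookshelf. The clear shelf gap is 241 mm.

Two tall side panels with 3 horizontal boards between them — a bookshelf. The first two shelf undersides are at z = 0 and z = 261; with shelf thickness 20, the clear gap is 261 − 0 − 20 = 241 mm.


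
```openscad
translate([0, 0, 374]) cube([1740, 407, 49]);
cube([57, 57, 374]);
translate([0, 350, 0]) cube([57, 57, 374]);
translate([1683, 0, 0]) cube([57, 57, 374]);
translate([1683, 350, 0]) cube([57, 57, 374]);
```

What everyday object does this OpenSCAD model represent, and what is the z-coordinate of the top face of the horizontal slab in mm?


A bench. The seat-top height is 423 mm.

A long slab on four corner posts — a bench. The slab sits at z = 374 with thickness 49, so the top is 374 + 49 = 423 mm.


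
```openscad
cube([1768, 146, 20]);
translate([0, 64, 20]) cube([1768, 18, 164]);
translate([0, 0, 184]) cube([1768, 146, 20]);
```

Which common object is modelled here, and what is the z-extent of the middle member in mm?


An I-beam. The web height is 164 mm.

Two wide flanges with a thin centred web — an I-beam. Overall 204 mm minus two 20 mm flanges gives a web of 204 − 2·20 = 164 mm.


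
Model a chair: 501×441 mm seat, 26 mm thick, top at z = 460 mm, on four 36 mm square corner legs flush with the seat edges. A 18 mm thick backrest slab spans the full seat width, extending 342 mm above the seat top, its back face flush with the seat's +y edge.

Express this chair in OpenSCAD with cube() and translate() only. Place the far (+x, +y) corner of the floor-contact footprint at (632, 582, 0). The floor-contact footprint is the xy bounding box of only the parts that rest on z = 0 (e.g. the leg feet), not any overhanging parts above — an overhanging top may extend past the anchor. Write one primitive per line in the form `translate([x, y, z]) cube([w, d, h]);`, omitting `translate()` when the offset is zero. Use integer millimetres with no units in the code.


// leg_h = 460 - 26 = 434
translate([131, 141, 434]) cube([501, 441, 26]);
translate([131, 141, 0]) cube([36, 36, 434]);
translate([596, 141, 0]) cube([36, 36, 434]);
translate([131, 546, 0]) cube([36, 36, 434]);
translate([596, 546, 0]) cube([36, 36, 434]);
translate([131, 564, 460]) cube([501, 18, 342]);


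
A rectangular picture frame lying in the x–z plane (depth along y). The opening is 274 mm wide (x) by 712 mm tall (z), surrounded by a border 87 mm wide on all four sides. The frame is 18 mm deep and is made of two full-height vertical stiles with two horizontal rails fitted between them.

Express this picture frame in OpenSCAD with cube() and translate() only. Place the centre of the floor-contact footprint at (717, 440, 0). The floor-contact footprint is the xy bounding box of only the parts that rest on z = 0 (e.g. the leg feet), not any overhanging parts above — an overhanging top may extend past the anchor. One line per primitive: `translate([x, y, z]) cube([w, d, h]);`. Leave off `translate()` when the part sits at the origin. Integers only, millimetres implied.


translate([493, 431, 0]) cube([87, 18, 886]);
translate([854, 431, 0]) cube([87, 18, 886]);
translate([580, 431, 0]) cube([274, 18, 87]);
translate([580, 431, 799]) cube([274, 18, 87]);


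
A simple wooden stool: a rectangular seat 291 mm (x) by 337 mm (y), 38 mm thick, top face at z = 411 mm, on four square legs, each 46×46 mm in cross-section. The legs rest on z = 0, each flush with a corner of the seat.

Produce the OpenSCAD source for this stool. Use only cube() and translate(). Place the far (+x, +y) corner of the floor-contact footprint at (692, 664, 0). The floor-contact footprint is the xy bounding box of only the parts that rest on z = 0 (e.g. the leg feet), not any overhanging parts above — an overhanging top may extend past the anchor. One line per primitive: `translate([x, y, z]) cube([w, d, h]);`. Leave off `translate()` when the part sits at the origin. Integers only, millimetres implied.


translate([401, 327, 373]) cube([291, 337, 38]);
translate([401, 327, 0]) cube([46, 46, 373]);
translate([646, 327, 0]) cube([46, 46, 373]);
translate([401, 618, 0]) cube([46, 46, 373]);
translate([646, 618, 0]) cube([46, 46, 373]);


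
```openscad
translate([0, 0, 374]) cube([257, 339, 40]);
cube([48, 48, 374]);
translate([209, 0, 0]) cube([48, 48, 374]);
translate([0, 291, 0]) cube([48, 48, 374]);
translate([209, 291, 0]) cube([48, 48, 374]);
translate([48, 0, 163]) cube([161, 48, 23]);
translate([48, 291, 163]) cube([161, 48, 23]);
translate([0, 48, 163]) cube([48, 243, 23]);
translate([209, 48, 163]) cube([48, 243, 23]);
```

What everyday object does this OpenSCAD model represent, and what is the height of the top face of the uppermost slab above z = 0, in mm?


A stool. The seat height is 414 mm.

A 257×339×40 slab at z = 374 on four corner posts — a stool. The seat top is 374 + 40 = 414 mm.


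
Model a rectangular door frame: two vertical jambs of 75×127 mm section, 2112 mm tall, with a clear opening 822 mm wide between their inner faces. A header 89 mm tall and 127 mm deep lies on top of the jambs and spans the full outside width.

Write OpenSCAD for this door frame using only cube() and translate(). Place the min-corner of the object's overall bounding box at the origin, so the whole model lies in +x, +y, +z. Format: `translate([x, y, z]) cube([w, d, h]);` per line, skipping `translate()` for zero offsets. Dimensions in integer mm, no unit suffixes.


cube([75, 127, 2112]);
translate([897, 0, 0]) cube([75, 127, 2112]);
translate([0, 0, 2112]) cube([972, 127, 89]);


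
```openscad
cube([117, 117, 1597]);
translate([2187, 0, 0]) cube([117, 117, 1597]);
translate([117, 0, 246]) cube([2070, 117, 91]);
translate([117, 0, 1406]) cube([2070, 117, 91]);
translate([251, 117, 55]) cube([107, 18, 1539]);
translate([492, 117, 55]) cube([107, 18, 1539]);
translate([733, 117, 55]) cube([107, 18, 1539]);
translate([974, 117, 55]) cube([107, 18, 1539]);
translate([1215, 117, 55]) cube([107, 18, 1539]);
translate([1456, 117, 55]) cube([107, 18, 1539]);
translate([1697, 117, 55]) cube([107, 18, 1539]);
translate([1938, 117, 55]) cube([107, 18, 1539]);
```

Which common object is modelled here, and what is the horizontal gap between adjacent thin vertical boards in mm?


A fence section. The picket gap is 134 mm.

Two posts, two rails, 8 pickets — a fence section. Span 2070 mm holds 8 pickets of 107 mm with 9 equal gaps: ⌊(2070 − 8·107) / 9⌋ = 134 mm.


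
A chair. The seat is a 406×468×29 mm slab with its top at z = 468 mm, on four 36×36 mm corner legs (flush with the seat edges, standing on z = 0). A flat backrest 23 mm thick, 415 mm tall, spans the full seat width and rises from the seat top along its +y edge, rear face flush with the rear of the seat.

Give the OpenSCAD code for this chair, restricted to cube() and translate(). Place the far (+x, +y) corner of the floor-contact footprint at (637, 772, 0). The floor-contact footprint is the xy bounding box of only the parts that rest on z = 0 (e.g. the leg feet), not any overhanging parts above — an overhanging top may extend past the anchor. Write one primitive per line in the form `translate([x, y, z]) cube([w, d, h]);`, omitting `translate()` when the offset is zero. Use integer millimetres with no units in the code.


translate([231, 304, 439]) cube([406, 468, 29]);
translate([231, 304, 0]) cube([36, 36, 439]);
translate([601, 304, 0]) cube([36, 36, 439]);
translate([231, 736, 0]) cube([36, 36, 439]);
translate([601, 736, 0]) cube([36, 36, 439]);
translate([231, 749, 468]) cube([406, 23, 415]);


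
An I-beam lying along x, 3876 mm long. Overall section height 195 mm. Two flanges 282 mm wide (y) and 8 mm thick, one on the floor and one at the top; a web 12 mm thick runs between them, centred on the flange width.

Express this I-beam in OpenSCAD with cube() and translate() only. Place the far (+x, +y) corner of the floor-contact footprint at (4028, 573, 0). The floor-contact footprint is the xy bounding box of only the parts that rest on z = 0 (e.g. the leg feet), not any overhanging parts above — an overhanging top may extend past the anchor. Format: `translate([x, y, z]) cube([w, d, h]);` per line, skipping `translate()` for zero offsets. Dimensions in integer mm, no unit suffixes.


translate([152, 291, 0]) cube([3876, 282, 8]);
translate([152, 426, 8]) cube([3876, 12, 179]);
translate([152, 291, 187]) cube([3876, 282, 8]);


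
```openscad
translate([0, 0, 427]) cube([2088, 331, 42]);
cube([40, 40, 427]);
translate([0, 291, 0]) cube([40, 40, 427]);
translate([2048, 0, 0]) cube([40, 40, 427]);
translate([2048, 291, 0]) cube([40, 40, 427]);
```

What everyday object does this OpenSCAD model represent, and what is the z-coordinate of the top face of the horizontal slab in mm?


A bench. The seat-top height is 469 mm.

A long slab on four corner posts — a bench. The slab sits at z = 427 with thickness 42, so the top is 427 + 42 = 469 mm.


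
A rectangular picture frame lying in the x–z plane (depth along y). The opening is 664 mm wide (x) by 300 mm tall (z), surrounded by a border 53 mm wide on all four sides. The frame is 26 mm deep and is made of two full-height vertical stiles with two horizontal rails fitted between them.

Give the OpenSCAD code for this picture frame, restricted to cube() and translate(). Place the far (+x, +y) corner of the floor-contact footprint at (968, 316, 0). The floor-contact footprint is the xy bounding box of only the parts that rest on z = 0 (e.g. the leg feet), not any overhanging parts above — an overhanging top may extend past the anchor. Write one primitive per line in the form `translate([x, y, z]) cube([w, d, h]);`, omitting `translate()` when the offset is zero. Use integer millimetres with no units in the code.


translate([198, 290, 0]) cube([53, 26, 406]);
translate([915, 290, 0]) cube([53, 26, 406]);
translate([251, 290, 0]) cube([664, 26, 53]);
translate([251, 290, 353]) cube([664, 26, 53]);


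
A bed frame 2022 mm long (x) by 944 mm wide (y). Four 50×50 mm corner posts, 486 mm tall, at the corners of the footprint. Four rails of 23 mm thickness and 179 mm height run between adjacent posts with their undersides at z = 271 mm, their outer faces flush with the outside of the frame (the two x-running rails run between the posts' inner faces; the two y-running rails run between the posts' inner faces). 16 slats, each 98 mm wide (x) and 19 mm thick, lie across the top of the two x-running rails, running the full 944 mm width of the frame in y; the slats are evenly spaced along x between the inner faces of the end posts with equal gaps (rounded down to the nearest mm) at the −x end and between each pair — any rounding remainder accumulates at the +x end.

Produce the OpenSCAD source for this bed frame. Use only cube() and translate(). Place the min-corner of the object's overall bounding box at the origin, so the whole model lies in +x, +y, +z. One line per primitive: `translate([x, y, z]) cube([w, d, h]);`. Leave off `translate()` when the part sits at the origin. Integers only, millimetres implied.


cube([50, 50, 486]);
translate([0, 894, 0]) cube([50, 50, 486]);
translate([1972, 0, 0]) cube([50, 50, 486]);
translate([1972, 894, 0]) cube([50, 50, 486]);
translate([50, 0, 271]) cube([1922, 23, 179]);
translate([50, 921, 271]) cube([1922, 23, 179]);
translate([0, 50, 271]) cube([23, 844, 179]);
translate([1999, 50, 271]) cube([23, 844, 179]);
translate([70, 0, 450]) cube([98, 944, 19]);
translate([188, 0, 450]) cube([98, 944, 19]);
translate([306, 0, 450]) cube([98, 944, 19]);
translate([424, 0, 450]) cube([98, 944, 19]);
translate([542, 0, 450]) cube([98, 944, 19]);
translate([660, 0, 450]) cube([98, 944, 19]);
translate([778, 0, 450]) cube([98, 944, 19]);
translate([896, 0, 450]) cube([98, 944, 19]);
translate([1014, 0, 450]) cube([98, 944, 19]);
translate([1132, 0, 450]) cube([98, 944, 19]);
translate([1250, 0, 450]) cube([98, 944, 19]);
translate([1368, 0, 450]) cube([98, 944, 19]);
translate([1486, 0, 450]) cube([98, 944, 19]);
translate([1604, 0, 450]) cube([98, 944, 19]);
translate([1722, 0, 450]) cube([98, 944, 19]);
translate([1840, 0, 450]) cube([98, 944, 19]);
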